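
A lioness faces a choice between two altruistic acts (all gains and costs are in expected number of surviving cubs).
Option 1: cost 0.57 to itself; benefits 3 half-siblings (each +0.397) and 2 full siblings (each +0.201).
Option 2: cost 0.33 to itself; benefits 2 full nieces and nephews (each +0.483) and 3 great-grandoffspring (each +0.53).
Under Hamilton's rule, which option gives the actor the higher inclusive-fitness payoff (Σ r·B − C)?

Option 1: r to a half-sibling = 0.25.
Option 1: r to a full sibling = 0.5.
Option 1: Σ r·B − C = (3·0.25·0.397 + 2·0.5·0.201) − 0.57 = -0.07125.
Option 2: r to a full niece or nephew = 0.25.
Option 2: r to a great-grandoffspring = 0.125.
Option 2: Σ r·B − C = (2·0.25·0.483 + 3·0.125·0.53) − 0.33 = 0.11025.
Option 2 has the higher net inclusive-fitness payoff.

Option 2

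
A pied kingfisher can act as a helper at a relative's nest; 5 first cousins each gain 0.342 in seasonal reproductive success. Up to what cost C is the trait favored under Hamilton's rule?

0.21375

r to a first cousin = 1/8 (first cousins share one grandparent pair — two paths of length 4: r = 2·(1/2)^4 = 1/8).
Hamilton's rule: n·r·B > C, so the trait is favored while C < n·r·B = 5·0.125·0.342 = 0.21375.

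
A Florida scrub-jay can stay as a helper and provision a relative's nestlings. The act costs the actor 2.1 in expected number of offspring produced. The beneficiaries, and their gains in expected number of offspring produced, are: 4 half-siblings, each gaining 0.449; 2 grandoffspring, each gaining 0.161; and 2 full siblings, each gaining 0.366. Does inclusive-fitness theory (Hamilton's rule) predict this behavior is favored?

Hamilton's rule: the trait is favored when the sum of r·B over every recipient exceeds the actor's cost C.
r to a half-sibling = 0.25 (half-sibs share one parent — one path of length 2: r = (1/2)^2 = 1/4).
r to a grandoffspring = 1/4 (two parent–offspring links: r = (1/2)^2 = 1/4).
r to a full sibling = 1/2 (full sibs share both parents — two paths of length 2: r = 2·(1/2)^2 = 1/2).
Summing one r·B term per recipient: 4·0.25·0.449 + 2·0.25·0.161 + 2·0.5·0.366 = 0.8955.
0.8955 < 2.1: the indirect benefit is less than the cost.

No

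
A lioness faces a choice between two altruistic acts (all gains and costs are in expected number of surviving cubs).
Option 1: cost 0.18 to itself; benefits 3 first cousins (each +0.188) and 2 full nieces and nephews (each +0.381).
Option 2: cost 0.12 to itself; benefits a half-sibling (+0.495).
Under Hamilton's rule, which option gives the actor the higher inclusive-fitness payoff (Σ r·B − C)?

Option 1: r to a first cousin = 0.125.
Option 1: r to a full niece or nephew = 0.25.
Option 1: Σ r·B − C = (3·0.125·0.188 + 2·0.25·0.381) − 0.18 = 0.081.
Option 2: r to a half-sibling = 0.25.
Option 2: Σ r·B − C = (1·0.25·0.495) − 0.12 = 0.00375.
Option 1 has the higher net inclusive-fitness payoff.

Option 1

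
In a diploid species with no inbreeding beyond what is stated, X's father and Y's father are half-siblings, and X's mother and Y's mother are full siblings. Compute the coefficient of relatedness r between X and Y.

0.1875

With two independent routes of shared ancestry, r is the sum of the two contributions.
X and Y are related in two ways: half first cousins through their fathers (r = 1/16) and first cousins through their mothers (r = 1/8).
r = 1/16 + 1/8 = 0.1875.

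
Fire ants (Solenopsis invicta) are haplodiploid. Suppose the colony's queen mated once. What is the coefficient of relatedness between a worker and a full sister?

Haplodiploid full sisters inherit their father's entire haploid genome identically (contributing 1/2) and on average half of their mother's contribution (1/2 · 1/2 = 1/4); r = 1/2 + 1/4 = 3/4.

0.75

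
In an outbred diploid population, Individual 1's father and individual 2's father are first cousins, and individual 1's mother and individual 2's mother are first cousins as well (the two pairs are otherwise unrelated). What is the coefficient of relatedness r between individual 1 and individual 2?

0.0625

Wright's path rule: contributions from independent ancestry routes add.
Individual 1 and individual 2 are related in two ways: second cousins through their fathers (r = 1/32) and second cousins through their mothers (r = 1/32).
r = 1/32 + 1/32 = 0.0625.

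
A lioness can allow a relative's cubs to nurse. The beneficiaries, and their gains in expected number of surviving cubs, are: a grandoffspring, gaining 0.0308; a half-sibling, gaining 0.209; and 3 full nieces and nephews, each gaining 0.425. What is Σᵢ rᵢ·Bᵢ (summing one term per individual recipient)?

0.3787

r to a grandoffspring = 0.25 (two parent–offspring links: r = (1/2)^2 = 1/4).
r to a half-sibling = 1/4 (half-sibs share one parent — one path of length 2: r = (1/2)^2 = 1/4).
r to a full niece or nephew = 0.25 (full aunt/uncle↔niece/nephew: two paths of length 3 through the shared grandparent pair: r = 2·(1/2)^3 = 1/4).
Summing one r·B term per recipient: 1·0.25·0.0308 + 1·0.25·0.209 + 3·0.25·0.425 = 0.3787.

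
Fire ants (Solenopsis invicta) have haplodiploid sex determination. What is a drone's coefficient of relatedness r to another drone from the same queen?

Haploid brothers each carry a random half of the queen's diploid genome, so on average they share half: r = 1/2.

0.5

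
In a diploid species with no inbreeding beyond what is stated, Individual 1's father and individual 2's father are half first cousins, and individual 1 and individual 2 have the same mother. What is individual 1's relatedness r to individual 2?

0.265625

Relatedness sums over independent paths through distinct common ancestors.
Individual 1 and individual 2 are related in two ways: half second cousins through their fathers (r = 1/64) and half-sibs through their shared mother (r = 1/4).
r = 1/64 + 1/4 = 0.265625.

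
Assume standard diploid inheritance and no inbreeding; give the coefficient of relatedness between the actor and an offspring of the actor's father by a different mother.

Each parent–offspring link contributes a factor of 1/2, and independent paths through distinct common ancestors add.
Half-sibs share one parent — one path of length 2: r = (1/2)^2 = 1/4.

0.25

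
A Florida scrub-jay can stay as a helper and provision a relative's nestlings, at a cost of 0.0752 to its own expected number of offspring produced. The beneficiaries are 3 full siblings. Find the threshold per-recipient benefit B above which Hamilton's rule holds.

r to a full sibling = 1/2 (full sibs share both parents — two paths of length 2: r = 2·(1/2)^2 = 1/2).
Hamilton's rule with n recipients of equal r: n·r·B > C, so B > C/(n·r) = 0.0752/(3·0.5) = 0.0501.

0.0501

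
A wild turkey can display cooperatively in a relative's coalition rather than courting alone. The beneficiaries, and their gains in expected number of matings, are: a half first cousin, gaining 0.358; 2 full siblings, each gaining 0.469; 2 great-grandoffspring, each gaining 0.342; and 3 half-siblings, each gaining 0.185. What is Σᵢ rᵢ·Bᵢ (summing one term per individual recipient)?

r to a half first cousin = 1/16 (half first cousins share one grandparent — one path of length 4: r = (1/2)^4 = 1/16).
r to a full sibling = 0.5 (full sibs share both parents — two paths of length 2: r = 2·(1/2)^2 = 1/2).
r to a great-grandoffspring = 0.125 (three parent–offspring links: r = (1/2)^3 = 1/8).
r to a half-sibling = 1/4 (half-sibs share one parent — one path of length 2: r = (1/2)^2 = 1/4).
Summing one r·B term per recipient: 1·0.0625·0.358 + 2·0.5·0.469 + 2·0.125·0.342 + 3·0.25·0.185 = 0.715625.

0.715625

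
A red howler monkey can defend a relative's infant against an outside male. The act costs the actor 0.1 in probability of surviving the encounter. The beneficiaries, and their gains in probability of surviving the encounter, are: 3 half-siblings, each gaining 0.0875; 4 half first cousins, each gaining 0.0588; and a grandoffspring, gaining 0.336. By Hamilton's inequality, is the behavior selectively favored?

Hamilton's rule: the trait is favored when the sum of r·B over every recipient exceeds the actor's cost C.
r to a half-sibling = 1/4 (half-sibs share one parent — one path of length 2: r = (1/2)^2 = 1/4).
r to a half first cousin = 1/16 (half first cousins share one grandparent — one path of length 4: r = (1/2)^4 = 1/16).
r to a grandoffspring = 0.25 (two parent–offspring links: r = (1/2)^2 = 1/4).
Summing one r·B term per recipient: 3·0.25·0.0875 + 4·0.0625·0.0588 + 1·0.25·0.336 = 0.164325.
0.164325 > 0.1: the indirect benefit exceeds the cost.

Yes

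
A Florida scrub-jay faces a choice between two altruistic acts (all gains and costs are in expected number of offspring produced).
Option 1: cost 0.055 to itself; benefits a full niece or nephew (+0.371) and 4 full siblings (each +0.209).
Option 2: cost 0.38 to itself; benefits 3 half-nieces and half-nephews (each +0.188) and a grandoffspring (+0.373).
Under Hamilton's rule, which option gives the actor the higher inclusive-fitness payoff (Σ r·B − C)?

Option 1

Option 1: r to a full niece or nephew = 0.25.
Option 1: r to a full sibling = 0.5.
Option 1: Σ r·B − C = (1·0.25·0.371 + 4·0.5·0.209) − 0.055 = 0.45575.
Option 2: r to a half-niece or half-nephew = 0.125.
Option 2: r to a grandoffspring = 0.25.
Option 2: Σ r·B − C = (3·0.125·0.188 + 1·0.25·0.373) − 0.38 = -0.21625.
Option 1 has the higher net inclusive-fitness payoff.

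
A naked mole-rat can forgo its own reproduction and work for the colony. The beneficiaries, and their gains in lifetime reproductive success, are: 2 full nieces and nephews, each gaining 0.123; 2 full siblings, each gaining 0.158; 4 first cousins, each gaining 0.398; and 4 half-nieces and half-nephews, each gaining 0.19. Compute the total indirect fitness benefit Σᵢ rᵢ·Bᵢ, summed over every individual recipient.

r to a full niece or nephew = 0.25 (full aunt/uncle↔niece/nephew: two paths of length 3 through the shared grandparent pair: r = 2·(1/2)^3 = 1/4).
r to a full sibling = 0.5 (full sibs share both parents — two paths of length 2: r = 2·(1/2)^2 = 1/2).
r to a first cousin = 1/8 (first cousins share one grandparent pair — two paths of length 4: r = 2·(1/2)^4 = 1/8).
r to a half-niece or half-nephew = 0.125 (half-aunt/uncle↔niece/nephew: one path of length 3: r = (1/2)^3 = 1/8).
Summing one r·B term per recipient: 2·0.25·0.123 + 2·0.5·0.158 + 4·0.125·0.398 + 4·0.125·0.19 = 0.5135.

0.5135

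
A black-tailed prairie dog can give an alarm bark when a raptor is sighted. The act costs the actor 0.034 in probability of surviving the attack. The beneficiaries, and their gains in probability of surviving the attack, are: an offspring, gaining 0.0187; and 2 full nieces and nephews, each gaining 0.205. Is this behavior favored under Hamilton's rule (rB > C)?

Yes

Hamilton's rule: the trait is favored when the sum of r·B over every recipient exceeds the actor's cost C.
r to an offspring = 0.5 (one parent–offspring link: r = (1/2)^1 = 1/2).
r to a full niece or nephew = 1/4 (full aunt/uncle↔niece/nephew: two paths of length 3 through the shared grandparent pair: r = 2·(1/2)^3 = 1/4).
Summing one r·B term per recipient: 1·0.5·0.0187 + 2·0.25·0.205 = 0.11185.
0.11185 > 0.034: the indirect benefit exceeds the cost.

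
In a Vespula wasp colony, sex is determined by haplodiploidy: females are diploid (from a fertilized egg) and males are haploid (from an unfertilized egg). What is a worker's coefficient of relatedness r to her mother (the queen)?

0.5

One meiotic link between diploid queen and diploid daughter: r = 1/2.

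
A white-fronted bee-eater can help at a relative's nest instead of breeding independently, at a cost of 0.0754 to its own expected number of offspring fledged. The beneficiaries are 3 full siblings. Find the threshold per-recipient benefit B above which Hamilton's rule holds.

r to a full sibling = 0.5 (full sibs share both parents — two paths of length 2: r = 2·(1/2)^2 = 1/2).
Hamilton's rule with n recipients of equal r: n·r·B > C, so B > C/(n·r) = 0.0754/(3·0.5) = 0.0503.

0.0503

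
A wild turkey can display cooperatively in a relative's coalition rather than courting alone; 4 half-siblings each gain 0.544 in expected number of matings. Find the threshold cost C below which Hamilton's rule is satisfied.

r to a half-sibling = 0.25 (half-sibs share one parent — one path of length 2: r = (1/2)^2 = 1/4).
Hamilton's rule: n·r·B > C, so the trait is favored while C < n·r·B = 4·0.25·0.544 = 0.544.

0.544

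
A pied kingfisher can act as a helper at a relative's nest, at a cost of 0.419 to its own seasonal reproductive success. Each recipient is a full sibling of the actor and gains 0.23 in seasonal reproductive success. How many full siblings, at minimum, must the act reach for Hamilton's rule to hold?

r to a full sibling = 0.5 (full sibs share both parents — two paths of length 2: r = 2·(1/2)^2 = 1/2).
Hamilton's rule: n·r·B > C  ⇒  n > C/(r·B) = 0.419/(0.5·0.23) = 3.643.
The smallest integer exceeding 3.643 is 4.

4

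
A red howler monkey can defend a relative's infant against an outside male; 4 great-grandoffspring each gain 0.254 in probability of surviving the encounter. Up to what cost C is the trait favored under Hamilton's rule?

r to a great-grandoffspring = 0.125 (three parent–offspring links: r = (1/2)^3 = 1/8).
Hamilton's rule: n·r·B > C, so the trait is favored while C < n·r·B = 4·0.125·0.254 = 0.127.

0.127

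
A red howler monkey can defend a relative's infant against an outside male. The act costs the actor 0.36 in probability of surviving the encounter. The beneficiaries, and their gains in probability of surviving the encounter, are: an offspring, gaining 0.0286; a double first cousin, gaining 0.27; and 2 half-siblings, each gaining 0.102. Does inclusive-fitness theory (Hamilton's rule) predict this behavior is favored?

No

Hamilton's rule: the trait is favored when the sum of r·B over every recipient exceeds the actor's cost C.
r to an offspring = 0.5 (one parent–offspring link: r = (1/2)^1 = 1/2).
r to a double first cousin = 0.25 (double first cousins share both grandparent pairs — four paths of length 4: r = 4·(1/2)^4 = 1/4).
r to a half-sibling = 0.25 (half-sibs share one parent — one path of length 2: r = (1/2)^2 = 1/4).
Summing one r·B term per recipient: 1·0.5·0.0286 + 1·0.25·0.27 + 2·0.25·0.102 = 0.1328.
0.1328 < 0.36: the indirect benefit is less than the cost.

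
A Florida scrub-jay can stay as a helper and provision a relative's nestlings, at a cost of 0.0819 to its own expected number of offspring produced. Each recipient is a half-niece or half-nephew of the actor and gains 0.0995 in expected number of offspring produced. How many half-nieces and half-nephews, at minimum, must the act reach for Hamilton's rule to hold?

r to a half-niece or half-nephew = 0.125 (half-aunt/uncle↔niece/nephew: one path of length 3: r = (1/2)^3 = 1/8).
Hamilton's rule: n·r·B > C  ⇒  n > C/(r·B) = 0.0819/(0.125·0.0995) = 6.585.
The smallest integer exceeding 6.585 is 7.

7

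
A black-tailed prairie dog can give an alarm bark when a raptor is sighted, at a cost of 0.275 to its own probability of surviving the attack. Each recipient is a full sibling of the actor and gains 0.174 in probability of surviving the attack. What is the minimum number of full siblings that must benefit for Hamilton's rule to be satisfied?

4

r to a full sibling = 1/2 (full sibs share both parents — two paths of length 2: r = 2·(1/2)^2 = 1/2).
Hamilton's rule: n·r·B > C  ⇒  n > C/(r·B) = 0.275/(0.5·0.174) = 3.161.
The smallest integer exceeding 3.161 is 4.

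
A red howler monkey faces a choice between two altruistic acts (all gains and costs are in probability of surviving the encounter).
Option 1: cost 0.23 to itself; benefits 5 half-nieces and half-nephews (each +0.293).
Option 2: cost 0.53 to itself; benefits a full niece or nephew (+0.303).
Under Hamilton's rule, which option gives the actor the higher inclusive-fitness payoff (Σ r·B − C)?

Option 1: r to a half-niece or half-nephew = 0.125.
Option 1: Σ r·B − C = (5·0.125·0.293) − 0.23 = -0.046875.
Option 2: r to a full niece or nephew = 0.25.
Option 2: Σ r·B − C = (1·0.25·0.303) − 0.53 = -0.45425.
Option 1 has the higher net inclusive-fitness payoff.

Option 1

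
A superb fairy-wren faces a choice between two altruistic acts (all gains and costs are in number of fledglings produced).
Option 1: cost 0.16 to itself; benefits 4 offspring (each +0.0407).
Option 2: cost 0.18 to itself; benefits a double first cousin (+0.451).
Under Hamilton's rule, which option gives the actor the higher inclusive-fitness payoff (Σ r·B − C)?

Option 1: r to an offspring = 0.5.
Option 1: Σ r·B − C = (4·0.5·0.0407) − 0.16 = -0.0786.
Option 2: r to a double first cousin = 0.25.
Option 2: Σ r·B − C = (1·0.25·0.451) − 0.18 = -0.06725.
Option 2 has the higher net inclusive-fitness payoff.

Option 2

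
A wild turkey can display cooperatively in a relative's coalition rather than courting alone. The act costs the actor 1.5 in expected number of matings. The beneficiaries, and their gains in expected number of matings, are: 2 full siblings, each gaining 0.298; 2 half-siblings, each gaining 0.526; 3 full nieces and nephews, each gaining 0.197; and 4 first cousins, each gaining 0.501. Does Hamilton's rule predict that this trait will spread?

No

Hamilton's rule: the trait is favored when the sum of r·B over every recipient exceeds the actor's cost C.
r to a full sibling = 0.5 (full sibs share both parents — two paths of length 2: r = 2·(1/2)^2 = 1/2).
r to a half-sibling = 1/4 (half-sibs share one parent — one path of length 2: r = (1/2)^2 = 1/4).
r to a full niece or nephew = 0.25 (full aunt/uncle↔niece/nephew: two paths of length 3 through the shared grandparent pair: r = 2·(1/2)^3 = 1/4).
r to a first cousin = 1/8 (first cousins share one grandparent pair — two paths of length 4: r = 2·(1/2)^4 = 1/8).
Summing one r·B term per recipient: 2·0.5·0.298 + 2·0.25·0.526 + 3·0.25·0.197 + 4·0.125·0.501 = 0.95925.
0.95925 < 1.5: the indirect benefit is less than the cost.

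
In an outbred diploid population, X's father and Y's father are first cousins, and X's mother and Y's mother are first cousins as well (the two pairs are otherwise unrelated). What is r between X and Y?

0.0625

Wright's path rule: contributions from independent ancestry routes add.
X and Y are related in two ways: second cousins through their fathers (r = 1/32) and second cousins through their mothers (r = 1/32).
r = 1/32 + 1/32 = 1/16 = 0.0625.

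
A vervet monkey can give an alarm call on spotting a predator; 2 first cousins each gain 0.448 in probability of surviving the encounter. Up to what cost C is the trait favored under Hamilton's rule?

r to a first cousin = 1/8 (first cousins share one grandparent pair — two paths of length 4: r = 2·(1/2)^4 = 1/8).
Hamilton's rule: n·r·B > C, so the trait is favored while C < n·r·B = 2·0.125·0.448 = 0.112.

0.112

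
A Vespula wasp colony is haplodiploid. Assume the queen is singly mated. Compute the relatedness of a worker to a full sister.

Haplodiploid full sisters inherit their father's entire haploid genome identically (contributing 1/2) and on average half of their mother's contribution (1/2 · 1/2 = 1/4); r = 1/2 + 1/4 = 3/4.

0.75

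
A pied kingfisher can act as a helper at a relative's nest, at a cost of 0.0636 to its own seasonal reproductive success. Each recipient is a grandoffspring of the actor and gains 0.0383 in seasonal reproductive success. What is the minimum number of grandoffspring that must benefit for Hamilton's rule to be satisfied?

7

r to a grandoffspring = 0.25 (two parent–offspring links: r = (1/2)^2 = 1/4).
Hamilton's rule: n·r·B > C  ⇒  n > C/(r·B) = 0.0636/(0.25·0.0383) = 6.642.
The smallest integer exceeding 6.642 is 7.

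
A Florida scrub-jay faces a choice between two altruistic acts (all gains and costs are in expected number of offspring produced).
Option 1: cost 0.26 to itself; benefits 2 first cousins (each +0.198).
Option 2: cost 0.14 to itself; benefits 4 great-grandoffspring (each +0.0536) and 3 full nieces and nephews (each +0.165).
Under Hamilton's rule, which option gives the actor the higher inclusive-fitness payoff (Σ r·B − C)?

Option 1: r to a first cousin = 0.125.
Option 1: Σ r·B − C = (2·0.125·0.198) − 0.26 = -0.2105.
Option 2: r to a great-grandoffspring = 0.125.
Option 2: r to a full niece or nephew = 0.25.
Option 2: Σ r·B − C = (4·0.125·0.0536 + 3·0.25·0.165) − 0.14 = 0.01055.
Option 2 has the higher net inclusive-fitness payoff.

Option 2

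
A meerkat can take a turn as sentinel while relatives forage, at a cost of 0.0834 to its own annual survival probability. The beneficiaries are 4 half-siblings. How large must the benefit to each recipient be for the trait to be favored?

0.0834

r to a half-sibling = 1/4 (half-sibs share one parent — one path of length 2: r = (1/2)^2 = 1/4).
Hamilton's rule with n recipients of equal r: n·r·B > C, so B > C/(n·r) = 0.0834/(4·0.25) = 0.0834.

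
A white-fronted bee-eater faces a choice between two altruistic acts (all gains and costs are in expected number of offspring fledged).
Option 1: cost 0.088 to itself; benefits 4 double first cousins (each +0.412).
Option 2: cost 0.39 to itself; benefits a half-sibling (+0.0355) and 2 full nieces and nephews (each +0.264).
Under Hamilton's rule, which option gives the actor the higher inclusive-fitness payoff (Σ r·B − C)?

Option 1

Option 1: r to a double first cousin = 0.25.
Option 1: Σ r·B − C = (4·0.25·0.412) − 0.088 = 0.324.
Option 2: r to a half-sibling = 0.25.
Option 2: r to a full niece or nephew = 0.25.
Option 2: Σ r·B − C = (1·0.25·0.0355 + 2·0.25·0.264) − 0.39 = -0.249125.
Option 1 has the higher net inclusive-fitness payoff.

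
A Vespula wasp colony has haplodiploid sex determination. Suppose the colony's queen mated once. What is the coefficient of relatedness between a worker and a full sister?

0.75

Haplodiploid full sisters inherit their father's entire haploid genome identically (contributing 1/2) and on average half of their mother's contribution (1/2 · 1/2 = 1/4); r = 1/2 + 1/4 = 3/4.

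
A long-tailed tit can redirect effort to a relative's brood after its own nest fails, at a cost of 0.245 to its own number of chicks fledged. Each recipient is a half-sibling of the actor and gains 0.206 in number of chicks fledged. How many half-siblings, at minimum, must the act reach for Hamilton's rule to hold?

r to a half-sibling = 1/4 (half-sibs share one parent — one path of length 2: r = (1/2)^2 = 1/4).
Hamilton's rule: n·r·B > C  ⇒  n > C/(r·B) = 0.245/(0.25·0.206) = 4.757.
The smallest integer exceeding 4.757 is 5.

5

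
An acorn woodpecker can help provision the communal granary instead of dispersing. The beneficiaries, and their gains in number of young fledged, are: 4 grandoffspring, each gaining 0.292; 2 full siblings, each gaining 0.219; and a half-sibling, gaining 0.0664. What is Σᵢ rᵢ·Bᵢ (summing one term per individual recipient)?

0.5276

r to a grandoffspring = 1/4 (two parent–offspring links: r = (1/2)^2 = 1/4).
r to a full sibling = 1/2 (full sibs share both parents — two paths of length 2: r = 2·(1/2)^2 = 1/2).
r to a half-sibling = 0.25 (half-sibs share one parent — one path of length 2: r = (1/2)^2 = 1/4).
Summing one r·B term per recipient: 4·0.25·0.292 + 2·0.5·0.219 + 1·0.25·0.0664 = 0.5276.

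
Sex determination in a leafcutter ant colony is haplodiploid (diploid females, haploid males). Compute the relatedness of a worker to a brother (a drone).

0.25

Her haploid brother carries none of their father's genes and a random half of their mother's genome; that half matches the maternal half of her own genome with probability 1/2: r = 1/2 · 1/2 = 1/4.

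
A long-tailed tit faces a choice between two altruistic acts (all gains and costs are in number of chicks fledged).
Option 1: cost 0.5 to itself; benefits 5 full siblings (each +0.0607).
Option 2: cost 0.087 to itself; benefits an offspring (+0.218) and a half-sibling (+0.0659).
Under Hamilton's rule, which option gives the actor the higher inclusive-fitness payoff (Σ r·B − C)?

Option 2

Option 1: r to a full sibling = 0.5.
Option 1: Σ r·B − C = (5·0.5·0.0607) − 0.5 = -0.34825.
Option 2: r to an offspring = 0.5.
Option 2: r to a half-sibling = 0.25.
Option 2: Σ r·B − C = (1·0.5·0.218 + 1·0.25·0.0659) − 0.087 = 0.038475.
Option 2 has the higher net inclusive-fitness payoff.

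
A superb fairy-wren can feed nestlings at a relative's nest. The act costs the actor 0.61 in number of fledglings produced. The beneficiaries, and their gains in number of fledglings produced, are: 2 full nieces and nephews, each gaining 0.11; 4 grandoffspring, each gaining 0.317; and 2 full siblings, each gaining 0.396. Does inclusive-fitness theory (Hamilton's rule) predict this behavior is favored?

Hamilton's rule: the trait is favored when the sum of r·B over every recipient exceeds the actor's cost C.
r to a full niece or nephew = 1/4 (full aunt/uncle↔niece/nephew: two paths of length 3 through the shared grandparent pair: r = 2·(1/2)^3 = 1/4).
r to a grandoffspring = 0.25 (two parent–offspring links: r = (1/2)^2 = 1/4).
r to a full sibling = 1/2 (full sibs share both parents — two paths of length 2: r = 2·(1/2)^2 = 1/2).
Summing one r·B term per recipient: 2·0.25·0.11 + 4·0.25·0.317 + 2·0.5·0.396 = 0.768.
0.768 > 0.61: the indirect benefit exceeds the cost.

Yes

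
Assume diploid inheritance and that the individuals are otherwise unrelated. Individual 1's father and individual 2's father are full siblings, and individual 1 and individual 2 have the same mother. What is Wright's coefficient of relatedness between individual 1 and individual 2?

With two independent routes of shared ancestry, r is the sum of the two contributions.
Individual 1 and individual 2 are related in two ways: first cousins through their fathers (r = 1/8) and half-sibs through their shared mother (r = 1/4).
r = 1/8 + 1/4 = 0.375.

0.375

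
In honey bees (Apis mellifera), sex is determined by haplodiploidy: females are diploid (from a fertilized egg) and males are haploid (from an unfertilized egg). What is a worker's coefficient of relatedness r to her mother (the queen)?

One meiotic link between diploid queen and diploid daughter: r = 1/2.

0.5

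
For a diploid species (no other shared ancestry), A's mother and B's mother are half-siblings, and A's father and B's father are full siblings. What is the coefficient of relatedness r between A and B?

With two independent routes of shared ancestry, r is the sum of the two contributions.
A and B are related in two ways: half first cousins through their mothers (r = 1/16) and first cousins through their fathers (r = 1/8).
r = 1/16 + 1/8 = 3/16 = 0.1875.

0.1875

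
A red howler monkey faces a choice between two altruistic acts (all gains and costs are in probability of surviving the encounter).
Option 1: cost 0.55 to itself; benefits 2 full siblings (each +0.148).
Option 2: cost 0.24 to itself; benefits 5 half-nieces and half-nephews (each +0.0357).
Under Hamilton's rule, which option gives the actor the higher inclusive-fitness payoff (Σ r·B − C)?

Option 2

Option 1: r to a full sibling = 0.5.
Option 1: Σ r·B − C = (2·0.5·0.148) − 0.55 = -0.402.
Option 2: r to a half-niece or half-nephew = 0.125.
Option 2: Σ r·B − C = (5·0.125·0.0357) − 0.24 = -0.2176875.
Option 2 has the higher net inclusive-fitness payoff.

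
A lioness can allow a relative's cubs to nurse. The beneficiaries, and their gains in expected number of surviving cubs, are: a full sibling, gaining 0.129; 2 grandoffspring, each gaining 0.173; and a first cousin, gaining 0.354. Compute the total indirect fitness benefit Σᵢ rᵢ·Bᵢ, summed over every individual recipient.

r to a full sibling = 1/2 (full sibs share both parents — two paths of length 2: r = 2·(1/2)^2 = 1/2).
r to a grandoffspring = 0.25 (two parent–offspring links: r = (1/2)^2 = 1/4).
r to a first cousin = 0.125 (first cousins share one grandparent pair — two paths of length 4: r = 2·(1/2)^4 = 1/8).
Summing one r·B term per recipient: 1·0.5·0.129 + 2·0.25·0.173 + 1·0.125·0.354 = 0.19525.

0.19525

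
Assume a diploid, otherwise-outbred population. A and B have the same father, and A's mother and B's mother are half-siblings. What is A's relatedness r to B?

0.3125

Wright's path rule: contributions from independent ancestry routes add.
A and B are related in two ways: half-sibs through their shared father (r = 1/4) and half first cousins through their mothers (r = 1/16).
r = 1/4 + 1/16 = 0.3125.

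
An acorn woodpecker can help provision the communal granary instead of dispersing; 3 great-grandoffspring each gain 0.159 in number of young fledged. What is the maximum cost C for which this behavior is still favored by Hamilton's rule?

0.059625

r to a great-grandoffspring = 0.125 (three parent–offspring links: r = (1/2)^3 = 1/8).
Hamilton's rule: n·r·B > C, so the trait is favored while C < n·r·B = 3·0.125·0.159 = 0.059625.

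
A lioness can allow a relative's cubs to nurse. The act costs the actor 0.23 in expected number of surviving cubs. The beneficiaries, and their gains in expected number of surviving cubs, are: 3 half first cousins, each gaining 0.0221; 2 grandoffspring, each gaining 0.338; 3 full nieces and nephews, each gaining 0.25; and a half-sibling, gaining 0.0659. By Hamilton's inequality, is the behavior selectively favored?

Yes

Hamilton's rule: the trait is favored when the sum of r·B over every recipient exceeds the actor's cost C.
r to a half first cousin = 1/16 (half first cousins share one grandparent — one path of length 4: r = (1/2)^4 = 1/16).
r to a grandoffspring = 0.25 (two parent–offspring links: r = (1/2)^2 = 1/4).
r to a full niece or nephew = 0.25 (full aunt/uncle↔niece/nephew: two paths of length 3 through the shared grandparent pair: r = 2·(1/2)^3 = 1/4).
r to a half-sibling = 0.25 (half-sibs share one parent — one path of length 2: r = (1/2)^2 = 1/4).
Summing one r·B term per recipient: 3·0.0625·0.0221 + 2·0.25·0.338 + 3·0.25·0.25 + 1·0.25·0.0659 = 0.37711875.
0.37711875 > 0.23: the indirect benefit exceeds the cost.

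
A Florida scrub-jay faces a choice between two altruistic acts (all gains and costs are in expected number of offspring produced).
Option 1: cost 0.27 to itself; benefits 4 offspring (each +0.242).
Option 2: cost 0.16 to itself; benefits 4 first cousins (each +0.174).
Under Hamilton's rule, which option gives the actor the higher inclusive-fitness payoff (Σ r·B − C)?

Option 1

Option 1: r to an offspring = 0.5.
Option 1: Σ r·B − C = (4·0.5·0.242) − 0.27 = 0.214.
Option 2: r to a first cousin = 0.125.
Option 2: Σ r·B − C = (4·0.125·0.174) − 0.16 = -0.073.
Option 1 has the higher net inclusive-fitness payoff.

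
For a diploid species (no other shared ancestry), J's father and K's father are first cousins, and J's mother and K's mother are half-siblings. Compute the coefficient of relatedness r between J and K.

Wright's path rule: contributions from independent ancestry routes add.
J and K are related in two ways: second cousins through their fathers (r = 1/32) and half first cousins through their mothers (r = 1/16).
r = 1/32 + 1/16 = 0.09375.

0.09375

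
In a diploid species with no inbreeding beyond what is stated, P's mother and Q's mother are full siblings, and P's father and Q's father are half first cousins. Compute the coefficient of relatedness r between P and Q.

With two independent routes of shared ancestry, r is the sum of the two contributions.
P and Q are related in two ways: first cousins through their mothers (r = 1/8) and half second cousins through their fathers (r = 1/64).
r = 1/8 + 1/64 = 9/64 = 0.140625.

0.140625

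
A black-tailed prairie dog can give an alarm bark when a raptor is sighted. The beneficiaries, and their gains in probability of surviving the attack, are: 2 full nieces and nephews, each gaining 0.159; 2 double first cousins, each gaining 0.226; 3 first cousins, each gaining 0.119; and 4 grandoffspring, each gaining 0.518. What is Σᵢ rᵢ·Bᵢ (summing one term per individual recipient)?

0.755125

r to a full niece or nephew = 0.25 (full aunt/uncle↔niece/nephew: two paths of length 3 through the shared grandparent pair: r = 2·(1/2)^3 = 1/4).
r to a double first cousin = 0.25 (double first cousins share both grandparent pairs — four paths of length 4: r = 4·(1/2)^4 = 1/4).
r to a first cousin = 0.125 (first cousins share one grandparent pair — two paths of length 4: r = 2·(1/2)^4 = 1/8).
r to a grandoffspring = 1/4 (two parent–offspring links: r = (1/2)^2 = 1/4).
Summing one r·B term per recipient: 2·0.25·0.159 + 2·0.25·0.226 + 3·0.125·0.119 + 4·0.25·0.518 = 0.755125.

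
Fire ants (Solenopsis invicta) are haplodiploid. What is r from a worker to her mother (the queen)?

One meiotic link between diploid queen and diploid daughter: r = 1/2.

0.5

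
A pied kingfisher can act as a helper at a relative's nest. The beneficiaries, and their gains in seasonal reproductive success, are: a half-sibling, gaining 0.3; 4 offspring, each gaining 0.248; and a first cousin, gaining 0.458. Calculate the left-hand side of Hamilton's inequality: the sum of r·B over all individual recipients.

r to a half-sibling = 1/4 (half-sibs share one parent — one path of length 2: r = (1/2)^2 = 1/4).
r to an offspring = 1/2 (one parent–offspring link: r = (1/2)^1 = 1/2).
r to a first cousin = 0.125 (first cousins share one grandparent pair — two paths of length 4: r = 2·(1/2)^4 = 1/8).
Summing one r·B term per recipient: 1·0.25·0.3 + 4·0.5·0.248 + 1·0.125·0.458 = 0.62825.

0.62825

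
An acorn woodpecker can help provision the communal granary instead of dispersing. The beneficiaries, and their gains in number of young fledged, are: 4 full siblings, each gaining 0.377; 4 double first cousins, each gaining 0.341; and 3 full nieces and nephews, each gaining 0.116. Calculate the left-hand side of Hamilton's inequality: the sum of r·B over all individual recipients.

r to a full sibling = 1/2 (full sibs share both parents — two paths of length 2: r = 2·(1/2)^2 = 1/2).
r to a double first cousin = 1/4 (double first cousins share both grandparent pairs — four paths of length 4: r = 4·(1/2)^4 = 1/4).
r to a full niece or nephew = 1/4 (full aunt/uncle↔niece/nephew: two paths of length 3 through the shared grandparent pair: r = 2·(1/2)^3 = 1/4).
Summing one r·B term per recipient: 4·0.5·0.377 + 4·0.25·0.341 + 3·0.25·0.116 = 1.182.

1.182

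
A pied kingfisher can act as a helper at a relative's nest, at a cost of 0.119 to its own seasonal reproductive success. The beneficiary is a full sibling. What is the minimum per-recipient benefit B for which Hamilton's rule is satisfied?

0.238

r to a full sibling = 1/2 (full sibs share both parents — two paths of length 2: r = 2·(1/2)^2 = 1/2).
Hamilton's rule with n recipients of equal r: n·r·B > C, so B > C/(n·r) = 0.119/(1·0.5) = 0.238.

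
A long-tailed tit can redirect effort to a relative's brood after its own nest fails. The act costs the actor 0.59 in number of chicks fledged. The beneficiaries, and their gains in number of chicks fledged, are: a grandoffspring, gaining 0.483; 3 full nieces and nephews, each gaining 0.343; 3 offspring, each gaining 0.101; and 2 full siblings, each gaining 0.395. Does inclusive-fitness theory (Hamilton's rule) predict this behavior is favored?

Yes

Hamilton's rule: the trait is favored when the sum of r·B over every recipient exceeds the actor's cost C.
r to a grandoffspring = 0.25 (two parent–offspring links: r = (1/2)^2 = 1/4).
r to a full niece or nephew = 1/4 (full aunt/uncle↔niece/nephew: two paths of length 3 through the shared grandparent pair: r = 2·(1/2)^3 = 1/4).
r to an offspring = 1/2 (one parent–offspring link: r = (1/2)^1 = 1/2).
r to a full sibling = 0.5 (full sibs share both parents — two paths of length 2: r = 2·(1/2)^2 = 1/2).
Summing one r·B term per recipient: 1·0.25·0.483 + 3·0.25·0.343 + 3·0.5·0.101 + 2·0.5·0.395 = 0.9245.
0.9245 > 0.59: the indirect benefit exceeds the cost.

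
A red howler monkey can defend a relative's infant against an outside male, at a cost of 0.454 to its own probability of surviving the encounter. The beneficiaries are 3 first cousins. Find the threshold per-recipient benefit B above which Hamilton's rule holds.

1.2107

r to a first cousin = 0.125 (first cousins share one grandparent pair — two paths of length 4: r = 2·(1/2)^4 = 1/8).
Hamilton's rule with n recipients of equal r: n·r·B > C, so B > C/(n·r) = 0.454/(3·0.125) = 1.2107.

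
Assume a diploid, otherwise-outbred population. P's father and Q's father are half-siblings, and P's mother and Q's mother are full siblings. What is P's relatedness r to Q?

Relatedness sums over independent paths through distinct common ancestors.
P and Q are related in two ways: half first cousins through their fathers (r = 1/16) and first cousins through their mothers (r = 1/8).
r = 1/16 + 1/8 = 0.1875.

0.1875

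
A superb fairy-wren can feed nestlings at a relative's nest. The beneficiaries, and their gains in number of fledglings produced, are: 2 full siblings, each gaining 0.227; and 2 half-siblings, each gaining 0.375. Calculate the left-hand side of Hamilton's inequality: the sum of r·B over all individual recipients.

r to a full sibling = 0.5 (full sibs share both parents — two paths of length 2: r = 2·(1/2)^2 = 1/2).
r to a half-sibling = 0.25 (half-sibs share one parent — one path of length 2: r = (1/2)^2 = 1/4).
Summing one r·B term per recipient: 2·0.5·0.227 + 2·0.25·0.375 = 0.4145.

0.4145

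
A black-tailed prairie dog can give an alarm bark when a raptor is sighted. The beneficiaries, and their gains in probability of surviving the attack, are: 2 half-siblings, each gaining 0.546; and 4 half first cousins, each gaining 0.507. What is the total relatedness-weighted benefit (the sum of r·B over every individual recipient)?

0.39975

r to a half-sibling = 0.25 (half-sibs share one parent — one path of length 2: r = (1/2)^2 = 1/4).
r to a half first cousin = 0.0625 (half first cousins share one grandparent — one path of length 4: r = (1/2)^4 = 1/16).
Summing one r·B term per recipient: 2·0.25·0.546 + 4·0.0625·0.507 = 0.39975.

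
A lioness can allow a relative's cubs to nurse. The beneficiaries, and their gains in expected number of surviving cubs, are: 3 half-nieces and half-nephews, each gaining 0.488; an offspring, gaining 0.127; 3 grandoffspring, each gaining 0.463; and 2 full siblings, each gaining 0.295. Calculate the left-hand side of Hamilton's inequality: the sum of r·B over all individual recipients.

r to a half-niece or half-nephew = 0.125 (half-aunt/uncle↔niece/nephew: one path of length 3: r = (1/2)^3 = 1/8).
r to an offspring = 1/2 (one parent–offspring link: r = (1/2)^1 = 1/2).
r to a grandoffspring = 0.25 (two parent–offspring links: r = (1/2)^2 = 1/4).
r to a full sibling = 1/2 (full sibs share both parents — two paths of length 2: r = 2·(1/2)^2 = 1/2).
Summing one r·B term per recipient: 3·0.125·0.488 + 1·0.5·0.127 + 3·0.25·0.463 + 2·0.5·0.295 = 0.88875.

0.88875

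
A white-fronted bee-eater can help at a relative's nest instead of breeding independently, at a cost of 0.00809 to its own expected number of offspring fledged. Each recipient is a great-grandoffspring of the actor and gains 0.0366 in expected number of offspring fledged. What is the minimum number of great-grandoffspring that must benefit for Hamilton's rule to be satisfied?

r to a great-grandoffspring = 1/8 (three parent–offspring links: r = (1/2)^3 = 1/8).
Hamilton's rule: n·r·B > C  ⇒  n > C/(r·B) = 0.00809/(0.125·0.0366) = 1.768.
The smallest integer exceeding 1.768 is 2.

2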